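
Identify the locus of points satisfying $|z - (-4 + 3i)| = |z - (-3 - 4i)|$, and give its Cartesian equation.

|z - z1| = |z - z2| means z is equidistant from z1 and z2,
i.e. the perpendicular bisector of the segment from (-4, 3) to (-3, -4) (midpoint (-7/2, -1/2)).
With z = x + yi, square both sides:
(x - (-4))^2 + (y - 3)^2 = (x - (-3))^2 + (y - (-4))^2
The x^2 and y^2 terms cancel: 2x + (-14)y = 25 - 25 = 0
Simplify: x - 7y = 0
Locus: Perpendicular bisector of the segment from (-4, 3) to (-3, -4): the line x - 7y = 0


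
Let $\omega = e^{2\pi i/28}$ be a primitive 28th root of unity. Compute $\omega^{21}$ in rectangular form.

ω^21 = e^(2πi·21/28) = e^(i·3π/2)
= cos(3π/2) + i sin(3π/2)
= -i


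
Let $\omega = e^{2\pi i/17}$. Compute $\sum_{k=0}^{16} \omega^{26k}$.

Let ζ = ω^26 = e^(2πi·26/17). Since 17 ∤ 26, ζ ≠ 1.
Sum = Σ_{k=0}^{16} ζ^k = (ζ^17 - 1)/(ζ - 1) = (ω^{26·17} - 1)/(ζ - 1) = (1 - 1)/(ζ - 1) = 0


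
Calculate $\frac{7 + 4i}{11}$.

Divisor is real, so divide each part by 11:
= 7/11 + (4/11)i


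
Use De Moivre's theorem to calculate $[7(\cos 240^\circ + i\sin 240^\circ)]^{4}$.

By De Moivre: z^n = r^n(cos(nθ) + i sin(nθ))
= 7^4(cos(4*240°) + i sin(4*240°))
= 2401(cos 240° + i sin 240°)
= -2401/2 - (2401*sqrt(3)/2)i


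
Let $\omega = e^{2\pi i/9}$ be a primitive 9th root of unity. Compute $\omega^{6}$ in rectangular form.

ω^6 = e^(2πi·6/9) = e^(i·4π/3)
= cos(4π/3) + i sin(4π/3)
= -1/2 - (sqrt(3)/2)i


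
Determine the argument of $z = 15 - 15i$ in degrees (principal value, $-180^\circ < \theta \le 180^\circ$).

θ = arctan(b/a) = arctan(-15/15) (quadrant-adjusted) = -45°


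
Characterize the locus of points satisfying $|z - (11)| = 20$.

|z - z0| = r describes a circle centered at z0 with radius r
Here z0 = 11 and r = 20
Locus: Circle centered at (11, 0) with radius 20


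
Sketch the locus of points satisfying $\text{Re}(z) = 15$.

Re(z) = x where z = x + yi; the equation x = 15 is satisfied by all points with that x-coordinate
Locus: Vertical line x = 15


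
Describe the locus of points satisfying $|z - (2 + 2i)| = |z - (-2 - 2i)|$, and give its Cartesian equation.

|z - z1| = |z - z2| means z is equidistant from z1 and z2,
i.e. the perpendicular bisector of the segment from (2, 2) to (-2, -2) (midpoint (0, 0)).
With z = x + yi, square both sides:
(x - 2)^2 + (y - 2)^2 = (x - (-2))^2 + (y - (-2))^2
The x^2 and y^2 terms cancel: -8x + (-8)y = 8 - 8 = 0
Simplify: x + y = 0
Locus: Perpendicular bisector of the segment from (2, 2) to (-2, -2): the line x + y = 0


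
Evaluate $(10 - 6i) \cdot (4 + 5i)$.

(a1*a2 - b1*b2) + (a1*b2 + b1*a2)i
= (40 - (-30)) + (50 + (-24))i
= 70 + 26i


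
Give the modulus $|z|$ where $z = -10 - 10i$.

|z| = sqrt(a^2 + b^2) = sqrt((-10)^2 + (-10)^2) = sqrt(200) = sqrt(200)


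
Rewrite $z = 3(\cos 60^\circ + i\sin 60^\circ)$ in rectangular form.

a = r cos θ = 3 * 1/2 = 3/2
b = r sin θ = 3 * sqrt(3)/2 = 3*sqrt(3)/2
z = 3/2 + (3*sqrt(3)/2)i


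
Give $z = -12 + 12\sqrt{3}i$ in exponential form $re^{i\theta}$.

r = |z| = sqrt((-12)^2 + (12*sqrt(3))^2) = sqrt(144 + 432) = sqrt(576) = 24
θ = arctan(b/a) = arctan(20.7846/-12) (quadrant-adjusted) = 120° = 2π/3
z = 24e^(i*2π/3)


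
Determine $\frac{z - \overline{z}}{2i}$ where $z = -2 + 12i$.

z - conjugate(z) = 2bi
(z - conjugate(z))/(2i) = 2bi/(2i) = b = 12


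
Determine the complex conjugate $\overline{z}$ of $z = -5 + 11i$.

If z = a + bi, then conjugate(z) = a - bi
conjugate(-5 + 11i) = -5 - 11i


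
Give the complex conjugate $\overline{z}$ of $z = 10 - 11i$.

If z = a + bi, then conjugate(z) = a - bi
conjugate(10 - 11i) = 10 + 11i


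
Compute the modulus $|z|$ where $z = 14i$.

|z| = sqrt(a^2 + b^2) = sqrt(0^2 + 14^2) = sqrt(196) = 14


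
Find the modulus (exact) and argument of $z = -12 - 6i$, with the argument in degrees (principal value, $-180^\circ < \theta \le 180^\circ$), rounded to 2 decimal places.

|z| = sqrt((-12)^2 + (-6)^2) = sqrt(180)
arg(z) = arctan(b/a) = arctan(-6/-12) (quadrant-adjusted) = -153.43°


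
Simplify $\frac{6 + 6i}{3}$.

Divisor is real, so divide each part by 3:
= 2 + 2i


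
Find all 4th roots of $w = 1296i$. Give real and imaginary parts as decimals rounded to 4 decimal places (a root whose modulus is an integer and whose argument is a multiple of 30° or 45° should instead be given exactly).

|w| = 1296, arg(w) = 90°
Root modulus = 1296^(1/4) = 6
Root arguments: θ_k = (90° + 360°k)/4 for k = 0, 1, ..., 3
Compute each root as (root modulus)(cos θ_k + i sin θ_k) using full-precision intermediates, then round to 4 decimal places.
Roots: 5.5433 + 2.2961i, -2.2961 + 5.5433i, -5.5433 - 2.2961i, 2.2961 - 5.5433i


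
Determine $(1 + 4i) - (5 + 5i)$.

(1 - 5) + (4 - 5)i = -4 - i


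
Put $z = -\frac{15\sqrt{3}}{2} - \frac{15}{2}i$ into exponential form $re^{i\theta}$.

r = |z| = sqrt((-15*sqrt(3)/2)^2 + (-15/2)^2) = sqrt(675/4 + 225/4) = sqrt(225) = 15
θ = arctan(b/a) = arctan(-7.5/-12.9904) (quadrant-adjusted) = -150° = -5π/6
z = 15e^(-i*5π/6)


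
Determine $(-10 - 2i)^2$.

(a + bi)^2 = a^2 - b^2 + 2abi
= (-10)^2 - (-2)^2 + 2*(-10)*(-2)i
= 96 + 40i


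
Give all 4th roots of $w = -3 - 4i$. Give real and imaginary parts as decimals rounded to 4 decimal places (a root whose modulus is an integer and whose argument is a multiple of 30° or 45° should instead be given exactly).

|w| = 5, arg(w) ≈ 233.130102°
Root modulus = 5^(1/4) ≈ 1.495349
Root arguments: θ_k = (arg(w) + 360°k)/4 for k = 0, 1, ..., 3
Compute each root as (root modulus)(cos θ_k + i sin θ_k) using full-precision intermediates, then round to 4 decimal places.
Roots: 0.7862 + 1.2720i, -1.2720 + 0.7862i, -0.7862 - 1.2720i, 1.2720 - 0.7862i


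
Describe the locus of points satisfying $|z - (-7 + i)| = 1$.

|z - z0| = r describes a circle centered at z0 with radius r
Here z0 = -7 + i and r = 1
Locus: Circle centered at (-7, 1) with radius 1


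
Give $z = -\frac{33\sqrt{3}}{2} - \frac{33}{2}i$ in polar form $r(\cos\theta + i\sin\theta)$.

r = |z| = sqrt(a^2 + b^2) = sqrt((-33*sqrt(3)/2)^2 + (-33/2)^2) = sqrt(3267/4 + 1089/4) = sqrt(1089) = 33
θ = arctan(b/a) = arctan(-16.5/-28.5788) (quadrant-adjusted) = 210°
z = 33(cos 210° + i sin 210°)


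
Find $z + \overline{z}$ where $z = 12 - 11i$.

z + conjugate(z) = (a + bi) + (a - bi) = 2a
= 2 * 12 = 24


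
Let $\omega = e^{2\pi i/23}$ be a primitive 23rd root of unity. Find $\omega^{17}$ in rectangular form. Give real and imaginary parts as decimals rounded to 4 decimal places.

ω^17 = e^(2πi·17/23) = e^(i·34π/23)
= cos(34π/23) + i sin(34π/23)
= -0.0682 - 0.9977i


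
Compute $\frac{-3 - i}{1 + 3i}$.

Multiply numerator and denominator by conjugate (1 - 3i):
= (-3 - i)(1 - 3i) / (1^2 + 3^2)
= (-6 + 8i) / 10
Divide through by 2: (-3 + 4i) / 5
= -3/5 + (4/5)i


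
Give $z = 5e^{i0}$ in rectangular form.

a = r cos θ = 5 * 1 = 5
b = r sin θ = 5 * 0 = 0
z = 5


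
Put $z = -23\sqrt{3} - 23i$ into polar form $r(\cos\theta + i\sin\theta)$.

r = |z| = sqrt(a^2 + b^2) = sqrt((-23*sqrt(3))^2 + (-23)^2) = sqrt(1587 + 529) = sqrt(2116) = 46
θ = arctan(b/a) = arctan(-23/-39.8372) (quadrant-adjusted) = 210°
z = 46(cos 210° + i sin 210°)


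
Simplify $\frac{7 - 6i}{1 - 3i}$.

Multiply numerator and denominator by conjugate (1 + 3i):
= (7 - 6i)(1 + 3i) / (1^2 + (-3)^2)
= (25 + 15i) / 10
Divide through by 5: (5 + 3i) / 2
= 5/2 + (3/2)i


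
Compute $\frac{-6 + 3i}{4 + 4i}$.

Multiply numerator and denominator by conjugate (4 - 4i):
= (-6 + 3i)(4 - 4i) / (4^2 + 4^2)
= (-12 + 36i) / 32
Divide through by 4: (-3 + 9i) / 8
= -3/8 + (9/8)i


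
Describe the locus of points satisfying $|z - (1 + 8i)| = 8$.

|z - z0| = r describes a circle centered at z0 with radius r
Here z0 = 1 + 8i and r = 8
Locus: Circle centered at (1, 8) with radius 8


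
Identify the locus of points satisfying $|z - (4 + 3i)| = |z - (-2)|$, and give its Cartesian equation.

|z - z1| = |z - z2| means z is equidistant from z1 and z2,
i.e. the perpendicular bisector of the segment from (4, 3) to (-2, 0) (midpoint (1, 3/2)).
With z = x + yi, square both sides:
(x - 4)^2 + (y - 3)^2 = (x - (-2))^2 + (y - 0)^2
The x^2 and y^2 terms cancel: -12x + (-6)y = 4 - 25 = -21
Simplify: 4x + 2y = 7
Locus: Perpendicular bisector of the segment from (4, 3) to (-2, 0): the line 4x + 2y = 7


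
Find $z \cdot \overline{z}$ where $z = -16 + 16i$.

z * conjugate(z) = |z|^2 = a^2 + b^2
= (-16)^2 + 16^2 = 512


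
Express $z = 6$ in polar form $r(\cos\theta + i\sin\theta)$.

r = |z| = sqrt(a^2 + b^2) = sqrt((6)^2 + (0)^2) = sqrt(36 + 0) = sqrt(36) = 6
b = 0 and a > 0, so z lies on the positive real axis: θ = 0°
z = 6(cos 0° + i sin 0°)


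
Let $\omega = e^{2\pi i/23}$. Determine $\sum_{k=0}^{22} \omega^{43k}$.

Let ζ = ω^43 = e^(2πi·43/23). Since 23 ∤ 43, ζ ≠ 1.
Sum = Σ_{k=0}^{22} ζ^k = (ζ^23 - 1)/(ζ - 1) = (ω^{43·23} - 1)/(ζ - 1) = (1 - 1)/(ζ - 1) = 0


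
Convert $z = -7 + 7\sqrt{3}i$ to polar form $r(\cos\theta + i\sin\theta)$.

r = |z| = sqrt(a^2 + b^2) = sqrt((-7)^2 + (7*sqrt(3))^2) = sqrt(49 + 147) = sqrt(196) = 14
θ = arctan(b/a) = arctan(12.1244/-7) (quadrant-adjusted) = 120°
z = 14(cos 120° + i sin 120°)


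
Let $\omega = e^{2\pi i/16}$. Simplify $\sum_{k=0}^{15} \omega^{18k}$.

Let ζ = ω^18 = e^(2πi·18/16). Since 16 ∤ 18, ζ ≠ 1.
Sum = Σ_{k=0}^{15} ζ^k = (ζ^16 - 1)/(ζ - 1) = (ω^{18·16} - 1)/(ζ - 1) = (1 - 1)/(ζ - 1) = 0


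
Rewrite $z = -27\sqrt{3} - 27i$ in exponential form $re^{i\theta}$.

r = |z| = sqrt((-27*sqrt(3))^2 + (-27)^2) = sqrt(2187 + 729) = sqrt(2916) = 54
θ = arctan(b/a) = arctan(-27/-46.7654) (quadrant-adjusted) = -150° = -5π/6
z = 54e^(-i*5π/6)


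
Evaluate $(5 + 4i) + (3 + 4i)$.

(5 + 3) + (4 + 4)i = 8 + 8i


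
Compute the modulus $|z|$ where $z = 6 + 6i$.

|z| = sqrt(a^2 + b^2) = sqrt(6^2 + 6^2) = sqrt(72) = sqrt(72)


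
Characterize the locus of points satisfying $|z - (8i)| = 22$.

|z - z0| = r describes a circle centered at z0 with radius r
Here z0 = 8i and r = 22
Locus: Circle centered at (0, 8) with radius 22


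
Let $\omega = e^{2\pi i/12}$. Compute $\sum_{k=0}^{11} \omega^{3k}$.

Let ζ = ω^3 = e^(2πi·3/12). Since 12 ∤ 3, ζ ≠ 1.
Sum = Σ_{k=0}^{11} ζ^k = (ζ^12 - 1)/(ζ - 1) = (ω^{3·12} - 1)/(ζ - 1) = (1 - 1)/(ζ - 1) = 0


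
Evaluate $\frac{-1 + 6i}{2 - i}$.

Multiply numerator and denominator by conjugate (2 + i):
= (-1 + 6i)(2 + i) / (2^2 + (-1)^2)
= (-8 + 11i) / 5
= -8/5 + (11/5)i


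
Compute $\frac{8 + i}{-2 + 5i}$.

Multiply numerator and denominator by conjugate (-2 - 5i):
= (8 + i)(-2 - 5i) / ((-2)^2 + 5^2)
= (-11 - 42i) / 29
= -11/29 - (42/29)i


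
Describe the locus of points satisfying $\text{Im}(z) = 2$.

Im(z) = y where z = x + yi; the equation y = 2 is satisfied by all points with that y-coordinate
Locus: Horizontal line y = 2


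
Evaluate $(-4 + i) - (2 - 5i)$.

(-4 - 2) + (1 - (-5))i = -6 + 6i


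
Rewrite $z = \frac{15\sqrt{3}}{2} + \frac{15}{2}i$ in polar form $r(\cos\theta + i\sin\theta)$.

r = |z| = sqrt(a^2 + b^2) = sqrt((15*sqrt(3)/2)^2 + (15/2)^2) = sqrt(675/4 + 225/4) = sqrt(225) = 15
θ = arctan(b/a) = arctan(7.5/12.9904) (quadrant-adjusted) = 30°
z = 15(cos 30° + i sin 30°)


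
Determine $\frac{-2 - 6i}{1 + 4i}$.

Multiply numerator and denominator by conjugate (1 - 4i):
= (-2 - 6i)(1 - 4i) / (1^2 + 4^2)
= (-26 + 2i) / 17
= -26/17 + (2/17)i


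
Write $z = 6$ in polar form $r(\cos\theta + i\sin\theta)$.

r = |z| = sqrt(a^2 + b^2) = sqrt((6)^2 + (0)^2) = sqrt(36 + 0) = sqrt(36) = 6
b = 0 and a > 0, so z lies on the positive real axis: θ = 0°
z = 6(cos 0° + i sin 0°)


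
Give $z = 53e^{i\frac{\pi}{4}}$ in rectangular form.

a = r cos θ = 53 * sqrt(2)/2 = 53*sqrt(2)/2
b = r sin θ = 53 * sqrt(2)/2 = 53*sqrt(2)/2
z = 53*sqrt(2)/2 + (53*sqrt(2)/2)i


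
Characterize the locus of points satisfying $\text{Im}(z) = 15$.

Im(z) = y where z = x + yi; the equation y = 15 is satisfied by all points with that y-coordinate
Locus: Horizontal line y = 15


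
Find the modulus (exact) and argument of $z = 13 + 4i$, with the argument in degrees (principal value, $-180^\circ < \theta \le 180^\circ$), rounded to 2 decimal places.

|z| = sqrt(13^2 + 4^2) = sqrt(185)
arg(z) = arctan(b/a) = arctan(4/13) (quadrant-adjusted) = 17.10°


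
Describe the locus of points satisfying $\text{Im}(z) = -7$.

Im(z) = y where z = x + yi; the equation y = -7 is satisfied by all points with that y-coordinate
Locus: Horizontal line y = -7


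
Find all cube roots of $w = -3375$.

|w| = 3375, arg(w) = 180°
Root modulus = 3375^(1/3) = 15
Root arguments: θ_k = (180° + 360°k)/3 for k = 0, 1, ..., 2
Roots: 15/2 + (15*sqrt(3)/2)i, -15, 15/2 - (15*sqrt(3)/2)i


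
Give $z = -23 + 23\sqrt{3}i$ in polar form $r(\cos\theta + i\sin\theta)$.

r = |z| = sqrt(a^2 + b^2) = sqrt((-23)^2 + (23*sqrt(3))^2) = sqrt(529 + 1587) = sqrt(2116) = 46
θ = arctan(b/a) = arctan(39.8372/-23) (quadrant-adjusted) = 120°
z = 46(cos 120° + i sin 120°)


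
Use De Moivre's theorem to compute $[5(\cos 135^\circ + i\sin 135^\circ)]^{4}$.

By De Moivre: z^n = r^n(cos(nθ) + i sin(nθ))
= 5^4(cos(4*135°) + i sin(4*135°))
= 625(cos 180° + i sin 180°)
= -625


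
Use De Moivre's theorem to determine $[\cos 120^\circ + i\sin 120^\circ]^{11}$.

By De Moivre: z^n = r^n(cos(nθ) + i sin(nθ))
= 1^11(cos(11*120°) + i sin(11*120°))
= 1(cos 240° + i sin 240°)
= -1/2 - (sqrt(3)/2)i


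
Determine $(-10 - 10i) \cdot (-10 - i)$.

(a1*a2 - b1*b2) + (a1*b2 + b1*a2)i
= (100 - 10) + (10 + 100)i
= 90 + 110i


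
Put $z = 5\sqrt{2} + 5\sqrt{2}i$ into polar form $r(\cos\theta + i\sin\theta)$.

r = |z| = sqrt(a^2 + b^2) = sqrt((5*sqrt(2))^2 + (5*sqrt(2))^2) = sqrt(50 + 50) = sqrt(100) = 10
θ = arctan(b/a) = arctan(7.0711/7.0711) (quadrant-adjusted) = 45°
z = 10(cos 45° + i sin 45°)


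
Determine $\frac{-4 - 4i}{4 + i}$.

Multiply numerator and denominator by conjugate (4 - i):
= (-4 - 4i)(4 - i) / (4^2 + 1^2)
= (-20 - 12i) / 17
= -20/17 - (12/17)i


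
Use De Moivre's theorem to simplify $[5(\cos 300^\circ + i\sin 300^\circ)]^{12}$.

By De Moivre: z^n = r^n(cos(nθ) + i sin(nθ))
= 5^12(cos(12*300°) + i sin(12*300°))
= 244140625(cos 0° + i sin 0°)
= 244140625


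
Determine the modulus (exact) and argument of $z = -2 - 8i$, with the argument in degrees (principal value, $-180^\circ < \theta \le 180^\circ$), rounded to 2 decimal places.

|z| = sqrt((-2)^2 + (-8)^2) = sqrt(68)
arg(z) = arctan(b/a) = arctan(-8/-2) (quadrant-adjusted) = -104.04°


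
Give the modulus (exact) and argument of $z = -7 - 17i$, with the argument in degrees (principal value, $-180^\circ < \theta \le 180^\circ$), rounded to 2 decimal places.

|z| = sqrt((-7)^2 + (-17)^2) = sqrt(338)
arg(z) = arctan(b/a) = arctan(-17/-7) (quadrant-adjusted) = -112.38°


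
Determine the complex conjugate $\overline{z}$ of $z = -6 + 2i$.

If z = a + bi, then conjugate(z) = a - bi
conjugate(-6 + 2i) = -6 - 2i


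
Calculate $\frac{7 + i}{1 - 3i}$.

Multiply numerator and denominator by conjugate (1 + 3i):
= (7 + i)(1 + 3i) / (1^2 + (-3)^2)
= (4 + 22i) / 10
Divide through by 2: (2 + 11i) / 5
= 2/5 + (11/5)i


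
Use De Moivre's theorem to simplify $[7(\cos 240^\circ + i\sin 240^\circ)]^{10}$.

By De Moivre: z^n = r^n(cos(nθ) + i sin(nθ))
= 7^10(cos(10*240°) + i sin(10*240°))
= 282475249(cos 240° + i sin 240°)
= -282475249/2 - (282475249*sqrt(3)/2)i


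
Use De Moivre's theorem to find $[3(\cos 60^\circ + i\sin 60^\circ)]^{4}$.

By De Moivre: z^n = r^n(cos(nθ) + i sin(nθ))
= 3^4(cos(4*60°) + i sin(4*60°))
= 81(cos 240° + i sin 240°)
= -81/2 - (81*sqrt(3)/2)i


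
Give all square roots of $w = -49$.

|w| = 49, arg(w) = 180°
Root modulus = 49^(1/2) = 7
Root arguments: θ_k = (180° + 360°k)/2 for k = 0, 1, ..., 1
Roots: 7i, -7i


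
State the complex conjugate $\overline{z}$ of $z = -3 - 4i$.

If z = a + bi, then conjugate(z) = a - bi
conjugate(-3 - 4i) = -3 + 4i


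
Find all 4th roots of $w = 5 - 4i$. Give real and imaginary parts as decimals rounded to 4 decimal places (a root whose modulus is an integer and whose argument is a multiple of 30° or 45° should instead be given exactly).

|w| = sqrt(41) ≈ 6.403124, arg(w) ≈ 321.340192°
Root modulus = sqrt(41)^(1/4) ≈ 1.590736
Root arguments: θ_k = (arg(w) + 360°k)/4 for k = 0, 1, ..., 3
Compute each root as (root modulus)(cos θ_k + i sin θ_k) using full-precision intermediates, then round to 4 decimal places.
Roots: 0.2671 + 1.5682i, -1.5682 + 0.2671i, -0.2671 - 1.5682i, 1.5682 - 0.2671i


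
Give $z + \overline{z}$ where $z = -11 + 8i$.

z + conjugate(z) = (a + bi) + (a - bi) = 2a
= 2 * (-11) = -22


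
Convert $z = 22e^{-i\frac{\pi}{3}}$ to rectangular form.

a = r cos θ = 22 * 1/2 = 11
b = r sin θ = 22 * -sqrt(3)/2 = -11*sqrt(3)
z = 11 - 11*sqrt(3)i


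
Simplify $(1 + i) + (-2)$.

(1 + (-2)) + (1 + 0)i = -1 + i


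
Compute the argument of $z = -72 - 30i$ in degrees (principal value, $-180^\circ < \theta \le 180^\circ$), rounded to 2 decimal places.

θ = arctan(b/a) = arctan(-30/-72) (quadrant-adjusted) = -157.38°


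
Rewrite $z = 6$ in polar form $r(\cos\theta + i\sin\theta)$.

r = |z| = sqrt(a^2 + b^2) = sqrt((6)^2 + (0)^2) = sqrt(36 + 0) = sqrt(36) = 6
b = 0 and a > 0, so z lies on the positive real axis: θ = 0°
z = 6(cos 0° + i sin 0°)


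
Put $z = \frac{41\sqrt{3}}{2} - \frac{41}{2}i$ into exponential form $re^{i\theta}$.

r = |z| = sqrt((41*sqrt(3)/2)^2 + (-41/2)^2) = sqrt(5043/4 + 1681/4) = sqrt(1681) = 41
θ = arctan(b/a) = arctan(-20.5/35.507) (quadrant-adjusted) = -30° = -π/6
z = 41e^(-i*π/6)


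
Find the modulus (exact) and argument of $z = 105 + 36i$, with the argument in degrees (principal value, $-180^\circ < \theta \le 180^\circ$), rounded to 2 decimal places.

|z| = sqrt(105^2 + 36^2) = 111
arg(z) = arctan(b/a) = arctan(36/105) (quadrant-adjusted) = 18.92°


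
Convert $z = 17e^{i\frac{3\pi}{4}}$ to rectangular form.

a = r cos θ = 17 * -sqrt(2)/2 = -17*sqrt(2)/2
b = r sin θ = 17 * sqrt(2)/2 = 17*sqrt(2)/2
z = -17*sqrt(2)/2 + (17*sqrt(2)/2)i


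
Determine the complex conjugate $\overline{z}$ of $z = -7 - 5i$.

If z = a + bi, then conjugate(z) = a - bi
conjugate(-7 - 5i) = -7 + 5i


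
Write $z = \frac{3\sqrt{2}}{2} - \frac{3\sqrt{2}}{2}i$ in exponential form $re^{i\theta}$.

r = |z| = sqrt((3*sqrt(2)/2)^2 + (-3*sqrt(2)/2)^2) = sqrt(9/2 + 9/2) = sqrt(9) = 3
θ = arctan(b/a) = arctan(-2.1213/2.1213) (quadrant-adjusted) = -45° = -π/4
z = 3e^(-i*π/4)


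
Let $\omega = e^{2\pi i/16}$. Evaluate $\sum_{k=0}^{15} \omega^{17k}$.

Let ζ = ω^17 = e^(2πi·17/16). Since 16 ∤ 17, ζ ≠ 1.
Sum = Σ_{k=0}^{15} ζ^k = (ζ^16 - 1)/(ζ - 1) = (ω^{17·16} - 1)/(ζ - 1) = (1 - 1)/(ζ - 1) = 0


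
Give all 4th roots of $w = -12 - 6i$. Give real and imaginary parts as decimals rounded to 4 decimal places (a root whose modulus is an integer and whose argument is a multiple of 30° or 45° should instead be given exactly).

|w| = sqrt(180) ≈ 13.416408, arg(w) ≈ 206.565051°
Root modulus = sqrt(180)^(1/4) ≈ 1.913855
Root arguments: θ_k = (arg(w) + 360°k)/4 for k = 0, 1, ..., 3
Compute each root as (root modulus)(cos θ_k + i sin θ_k) using full-precision intermediates, then round to 4 decimal places.
Roots: 1.1877 + 1.5007i, -1.5007 + 1.1877i, -1.1877 - 1.5007i, 1.5007 - 1.1877i


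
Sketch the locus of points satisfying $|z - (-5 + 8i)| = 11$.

|z - z0| = r describes a circle centered at z0 with radius r
Here z0 = -5 + 8i and r = 11
Locus: Circle centered at (-5, 8) with radius 11


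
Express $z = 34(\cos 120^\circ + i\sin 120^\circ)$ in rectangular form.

a = r cos θ = 34 * -1/2 = -17
b = r sin θ = 34 * sqrt(3)/2 = 17*sqrt(3)
z = -17 + 17*sqrt(3)i


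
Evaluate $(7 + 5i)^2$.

(a + bi)^2 = a^2 - b^2 + 2abi
= 7^2 - 5^2 + 2*7*5i
= 24 + 70i


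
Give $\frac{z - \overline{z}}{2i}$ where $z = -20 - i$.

z - conjugate(z) = 2bi
(z - conjugate(z))/(2i) = 2bi/(2i) = b = -1


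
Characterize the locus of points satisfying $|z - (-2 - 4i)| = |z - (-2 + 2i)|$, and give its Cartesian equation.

|z - z1| = |z - z2| means z is equidistant from z1 and z2,
i.e. the perpendicular bisector of the segment from (-2, -4) to (-2, 2) (midpoint (-2, -1)).
With z = x + yi, square both sides:
(x - (-2))^2 + (y - (-4))^2 = (x - (-2))^2 + (y - 2)^2
The x^2 and y^2 terms cancel: 0x + 12y = 8 - 20 = -12
Simplify: y = -1
Locus: Perpendicular bisector of the segment from (-2, -4) to (-2, 2): the line y = -1


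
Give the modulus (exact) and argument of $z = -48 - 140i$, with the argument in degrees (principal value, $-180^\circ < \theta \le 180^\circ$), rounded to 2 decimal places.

|z| = sqrt((-48)^2 + (-140)^2) = 148
arg(z) = arctan(b/a) = arctan(-140/-48) (quadrant-adjusted) = -108.92°


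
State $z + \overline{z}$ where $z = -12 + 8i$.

z + conjugate(z) = (a + bi) + (a - bi) = 2a
= 2 * (-12) = -24


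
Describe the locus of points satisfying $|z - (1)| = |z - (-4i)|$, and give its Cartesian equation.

|z - z1| = |z - z2| means z is equidistant from z1 and z2,
i.e. the perpendicular bisector of the segment from (1, 0) to (0, -4) (midpoint (1/2, -2)).
With z = x + yi, square both sides:
(x - 1)^2 + (y - 0)^2 = (x - 0)^2 + (y - (-4))^2
The x^2 and y^2 terms cancel: -2x + (-8)y = 16 - 1 = 15
Simplify: 2x + 8y = -15
Locus: Perpendicular bisector of the segment from (1, 0) to (0, -4): the line 2x + 8y = -15


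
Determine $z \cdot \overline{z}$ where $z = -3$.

z * conjugate(z) = |z|^2 = a^2 + b^2
= (-3)^2 + 0^2 = 9


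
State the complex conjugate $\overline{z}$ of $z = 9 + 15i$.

If z = a + bi, then conjugate(z) = a - bi
conjugate(9 + 15i) = 9 - 15i


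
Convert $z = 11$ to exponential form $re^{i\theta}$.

r = |z| = sqrt((11)^2 + (0)^2) = sqrt(121 + 0) = sqrt(121) = 11
b = 0 and a > 0, so z lies on the positive real axis: θ = 0
z = 11e^(i*0) = 11


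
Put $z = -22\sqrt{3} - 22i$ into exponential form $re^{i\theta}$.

r = |z| = sqrt((-22*sqrt(3))^2 + (-22)^2) = sqrt(1452 + 484) = sqrt(1936) = 44
θ = arctan(b/a) = arctan(-22/-38.1051) (quadrant-adjusted) = 210° = 7π/6
z = 44e^(i*7π/6)


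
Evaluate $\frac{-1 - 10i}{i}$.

Multiply numerator and denominator by conjugate (-i):
= (-1 - 10i)(-i) / (0^2 + 1^2)
= (-10 + i) / 1
= -10 + i


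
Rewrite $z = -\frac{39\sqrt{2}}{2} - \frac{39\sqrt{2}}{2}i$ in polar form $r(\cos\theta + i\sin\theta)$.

r = |z| = sqrt(a^2 + b^2) = sqrt((-39*sqrt(2)/2)^2 + (-39*sqrt(2)/2)^2) = sqrt(1521/2 + 1521/2) = sqrt(1521) = 39
θ = arctan(b/a) = arctan(-27.5772/-27.5772) (quadrant-adjusted) = 225°
z = 39(cos 225° + i sin 225°)


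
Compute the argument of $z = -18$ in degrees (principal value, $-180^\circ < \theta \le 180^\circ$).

b = 0 and a < 0, so z lies on the negative real axis: θ = 180°


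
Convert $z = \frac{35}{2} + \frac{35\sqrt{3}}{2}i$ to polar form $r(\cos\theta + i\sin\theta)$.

r = |z| = sqrt(a^2 + b^2) = sqrt((35/2)^2 + (35*sqrt(3)/2)^2) = sqrt(1225/4 + 3675/4) = sqrt(1225) = 35
θ = arctan(b/a) = arctan(30.3109/17.5) (quadrant-adjusted) = 60°
z = 35(cos 60° + i sin 60°)


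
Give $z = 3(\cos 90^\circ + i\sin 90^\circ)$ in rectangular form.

a = r cos θ = 3 * 0 = 0
b = r sin θ = 3 * 1 = 3
z = 3i


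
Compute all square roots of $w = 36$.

|w| = 36, arg(w) = 0°
Root modulus = 36^(1/2) = 6
Root arguments: θ_k = (0° + 360°k)/2 for k = 0, 1, ..., 1
Roots: 6, -6


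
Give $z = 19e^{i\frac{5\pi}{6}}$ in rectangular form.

a = r cos θ = 19 * -sqrt(3)/2 = -19*sqrt(3)/2
b = r sin θ = 19 * 1/2 = 19/2
z = -19*sqrt(3)/2 + (19/2)i


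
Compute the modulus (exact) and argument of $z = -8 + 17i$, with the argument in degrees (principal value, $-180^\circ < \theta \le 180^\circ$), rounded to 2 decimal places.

|z| = sqrt((-8)^2 + 17^2) = sqrt(353)
arg(z) = arctan(b/a) = arctan(17/-8) (quadrant-adjusted) = 115.20°


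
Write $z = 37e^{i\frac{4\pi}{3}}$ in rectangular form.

a = r cos θ = 37 * -1/2 = -37/2
b = r sin θ = 37 * -sqrt(3)/2 = -37*sqrt(3)/2
z = -37/2 - (37*sqrt(3)/2)i


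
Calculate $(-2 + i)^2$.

(a + bi)^2 = a^2 - b^2 + 2abi
= (-2)^2 - 1^2 + 2*(-2)*1i
= 3 - 4i


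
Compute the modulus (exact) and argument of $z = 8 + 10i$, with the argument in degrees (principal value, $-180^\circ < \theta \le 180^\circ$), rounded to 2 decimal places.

|z| = sqrt(8^2 + 10^2) = sqrt(164)
arg(z) = arctan(b/a) = arctan(10/8) (quadrant-adjusted) = 51.34°


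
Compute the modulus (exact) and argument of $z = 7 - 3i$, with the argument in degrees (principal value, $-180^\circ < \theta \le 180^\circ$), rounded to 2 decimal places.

|z| = sqrt(7^2 + (-3)^2) = sqrt(58)
arg(z) = arctan(b/a) = arctan(-3/7) (quadrant-adjusted) = -23.20°


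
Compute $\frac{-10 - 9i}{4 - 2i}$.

Multiply numerator and denominator by conjugate (4 + 2i):
= (-10 - 9i)(4 + 2i) / (4^2 + (-2)^2)
= (-22 - 56i) / 20
Divide through by 2: (-11 - 28i) / 10
= -11/10 - (14/5)i


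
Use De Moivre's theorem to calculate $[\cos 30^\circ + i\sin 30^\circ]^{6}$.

By De Moivre: z^n = r^n(cos(nθ) + i sin(nθ))
= 1^6(cos(6*30°) + i sin(6*30°))
= 1(cos 180° + i sin 180°)
= -1


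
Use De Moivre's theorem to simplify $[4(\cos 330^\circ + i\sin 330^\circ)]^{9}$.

By De Moivre: z^n = r^n(cos(nθ) + i sin(nθ))
= 4^9(cos(9*330°) + i sin(9*330°))
= 262144(cos 90° + i sin 90°)
= 262144i


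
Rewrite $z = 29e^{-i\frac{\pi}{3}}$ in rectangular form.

a = r cos θ = 29 * 1/2 = 29/2
b = r sin θ = 29 * -sqrt(3)/2 = -29*sqrt(3)/2
z = 29/2 - (29*sqrt(3)/2)i


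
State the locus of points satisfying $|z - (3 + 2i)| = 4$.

|z - z0| = r describes a circle centered at z0 with radius r
Here z0 = 3 + 2i and r = 4
Locus: Circle centered at (3, 2) with radius 4


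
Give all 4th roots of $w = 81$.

|w| = 81, arg(w) = 0°
Root modulus = 81^(1/4) = 3
Root arguments: θ_k = (0° + 360°k)/4 for k = 0, 1, ..., 3
Roots: 3, 3i, -3, -3i


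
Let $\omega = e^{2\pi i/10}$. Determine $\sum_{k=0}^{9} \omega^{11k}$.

Let ζ = ω^11 = e^(2πi·11/10). Since 10 ∤ 11, ζ ≠ 1.
Sum = Σ_{k=0}^{9} ζ^k = (ζ^10 - 1)/(ζ - 1) = (ω^{11·10} - 1)/(ζ - 1) = (1 - 1)/(ζ - 1) = 0


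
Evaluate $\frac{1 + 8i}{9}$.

Divisor is real, so divide each part by 9:
= 1/9 + (8/9)i


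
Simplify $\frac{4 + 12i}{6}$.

Divisor is real, so divide each part by 6:
= 2/3 + 2i


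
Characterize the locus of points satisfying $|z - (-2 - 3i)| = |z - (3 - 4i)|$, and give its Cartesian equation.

|z - z1| = |z - z2| means z is equidistant from z1 and z2,
i.e. the perpendicular bisector of the segment from (-2, -3) to (3, -4) (midpoint (1/2, -7/2)).
With z = x + yi, square both sides:
(x - (-2))^2 + (y - (-3))^2 = (x - 3)^2 + (y - (-4))^2
The x^2 and y^2 terms cancel: 10x + (-2)y = 25 - 13 = 12
Simplify: 5x - y = 6
Locus: Perpendicular bisector of the segment from (-2, -3) to (3, -4): the line 5x - y = 6


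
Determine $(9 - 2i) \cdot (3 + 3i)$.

(a1*a2 - b1*b2) + (a1*b2 + b1*a2)i
= (27 - (-6)) + (27 + (-6))i
= 33 + 21i


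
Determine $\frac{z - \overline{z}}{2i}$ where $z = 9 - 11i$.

z - conjugate(z) = 2bi
(z - conjugate(z))/(2i) = 2bi/(2i) = b = -11


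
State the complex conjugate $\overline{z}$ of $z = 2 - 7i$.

If z = a + bi, then conjugate(z) = a - bi
conjugate(2 - 7i) = 2 + 7i


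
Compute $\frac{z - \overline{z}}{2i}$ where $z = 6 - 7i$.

z - conjugate(z) = 2bi
(z - conjugate(z))/(2i) = 2bi/(2i) = b = -7


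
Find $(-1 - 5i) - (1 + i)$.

(-1 - 1) + (-5 - 1)i = -2 - 6i


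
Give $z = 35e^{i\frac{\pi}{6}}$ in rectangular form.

a = r cos θ = 35 * sqrt(3)/2 = 35*sqrt(3)/2
b = r sin θ = 35 * 1/2 = 35/2
z = 35*sqrt(3)/2 + (35/2)i


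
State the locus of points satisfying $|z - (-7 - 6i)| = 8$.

|z - z0| = r describes a circle centered at z0 with radius r
Here z0 = -7 - 6i and r = 8
Locus: Circle centered at (-7, -6) with radius 8


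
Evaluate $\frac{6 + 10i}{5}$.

Divisor is real, so divide each part by 5:
= 6/5 + 2i


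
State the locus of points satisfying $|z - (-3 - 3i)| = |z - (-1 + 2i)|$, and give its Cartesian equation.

|z - z1| = |z - z2| means z is equidistant from z1 and z2,
i.e. the perpendicular bisector of the segment from (-3, -3) to (-1, 2) (midpoint (-2, -1/2)).
With z = x + yi, square both sides:
(x - (-3))^2 + (y - (-3))^2 = (x - (-1))^2 + (y - 2)^2
The x^2 and y^2 terms cancel: 4x + 10y = 5 - 18 = -13
Simplify: 4x + 10y = -13
Locus: Perpendicular bisector of the segment from (-3, -3) to (-1, 2): the line 4x + 10y = -13


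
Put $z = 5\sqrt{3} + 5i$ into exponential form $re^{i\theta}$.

r = |z| = sqrt((5*sqrt(3))^2 + (5)^2) = sqrt(75 + 25) = sqrt(100) = 10
θ = arctan(b/a) = arctan(5/8.6603) (quadrant-adjusted) = 30° = π/6
z = 10e^(i*π/6)


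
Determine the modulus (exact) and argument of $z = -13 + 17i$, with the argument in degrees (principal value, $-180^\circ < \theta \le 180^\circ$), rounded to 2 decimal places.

|z| = sqrt((-13)^2 + 17^2) = sqrt(458)
arg(z) = arctan(b/a) = arctan(17/-13) (quadrant-adjusted) = 127.41°


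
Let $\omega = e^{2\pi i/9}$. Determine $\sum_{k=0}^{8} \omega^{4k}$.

Let ζ = ω^4 = e^(2πi·4/9). Since 9 ∤ 4, ζ ≠ 1.
Sum = Σ_{k=0}^{8} ζ^k = (ζ^9 - 1)/(ζ - 1) = (ω^{4·9} - 1)/(ζ - 1) = (1 - 1)/(ζ - 1) = 0


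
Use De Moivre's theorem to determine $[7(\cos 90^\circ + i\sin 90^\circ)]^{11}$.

By De Moivre: z^n = r^n(cos(nθ) + i sin(nθ))
= 7^11(cos(11*90°) + i sin(11*90°))
= 1977326743(cos 270° + i sin 270°)
= -1977326743i


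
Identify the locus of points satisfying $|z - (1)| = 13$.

|z - z0| = r describes a circle centered at z0 with radius r
Here z0 = 1 and r = 13
Locus: Circle centered at (1, 0) with radius 13


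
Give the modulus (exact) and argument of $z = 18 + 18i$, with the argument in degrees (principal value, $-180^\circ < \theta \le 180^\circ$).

|z| = sqrt(18^2 + 18^2) = sqrt(648)
arg(z) = arctan(b/a) = arctan(18/18) (quadrant-adjusted) = 45°


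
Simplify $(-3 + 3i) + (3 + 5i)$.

(-3 + 3) + (3 + 5)i = 8i


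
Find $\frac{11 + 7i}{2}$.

Divisor is real, so divide each part by 2:
= 11/2 + (7/2)i


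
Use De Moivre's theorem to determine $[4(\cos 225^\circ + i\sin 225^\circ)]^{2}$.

By De Moivre: z^n = r^n(cos(nθ) + i sin(nθ))
= 4^2(cos(2*225°) + i sin(2*225°))
= 16(cos 90° + i sin 90°)
= 16i


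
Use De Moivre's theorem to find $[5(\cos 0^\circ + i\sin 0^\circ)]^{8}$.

By De Moivre: z^n = r^n(cos(nθ) + i sin(nθ))
= 5^8(cos(8*0°) + i sin(8*0°))
= 390625(cos 0° + i sin 0°)
= 390625


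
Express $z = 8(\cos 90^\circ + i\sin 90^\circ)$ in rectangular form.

a = r cos θ = 8 * 0 = 0
b = r sin θ = 8 * 1 = 8
z = 8i


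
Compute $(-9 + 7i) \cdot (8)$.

(a1*a2 - b1*b2) + (a1*b2 + b1*a2)i
= (-72 - 0) + (0 + 56)i
= -72 + 56i


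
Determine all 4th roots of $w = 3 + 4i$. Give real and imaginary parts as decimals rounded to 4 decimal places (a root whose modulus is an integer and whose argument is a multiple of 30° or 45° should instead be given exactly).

|w| = 5, arg(w) ≈ 53.130102°
Root modulus = 5^(1/4) ≈ 1.495349
Root arguments: θ_k = (arg(w) + 360°k)/4 for k = 0, 1, ..., 3
Compute each root as (root modulus)(cos θ_k + i sin θ_k) using full-precision intermediates, then round to 4 decimal places.
Roots: 1.4553 + 0.3436i, -0.3436 + 1.4553i, -1.4553 - 0.3436i, 0.3436 - 1.4553i


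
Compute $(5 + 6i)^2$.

(a + bi)^2 = a^2 - b^2 + 2abi
= 5^2 - 6^2 + 2*5*6i
= -11 + 60i


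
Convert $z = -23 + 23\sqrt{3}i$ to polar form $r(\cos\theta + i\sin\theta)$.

r = |z| = sqrt(a^2 + b^2) = sqrt((-23)^2 + (23*sqrt(3))^2) = sqrt(529 + 1587) = sqrt(2116) = 46
θ = arctan(b/a) = arctan(39.8372/-23) (quadrant-adjusted) = 120°
z = 46(cos 120° + i sin 120°)


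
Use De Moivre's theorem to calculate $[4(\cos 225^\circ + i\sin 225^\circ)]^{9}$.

By De Moivre: z^n = r^n(cos(nθ) + i sin(nθ))
= 4^9(cos(9*225°) + i sin(9*225°))
= 262144(cos 225° + i sin 225°)
= -131072*sqrt(2) - 131072*sqrt(2)i


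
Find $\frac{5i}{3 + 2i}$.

Multiply numerator and denominator by conjugate (3 - 2i):
= (5i)(3 - 2i) / (3^2 + 2^2)
= (10 + 15i) / 13
= 10/13 + (15/13)i


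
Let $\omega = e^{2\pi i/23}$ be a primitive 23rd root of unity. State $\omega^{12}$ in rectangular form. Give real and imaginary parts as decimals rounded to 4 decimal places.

ω^12 = e^(2πi·12/23) = e^(i·24π/23)
= cos(24π/23) + i sin(24π/23)
= -0.9907 - 0.1362i


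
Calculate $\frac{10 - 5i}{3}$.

Divisor is real, so divide each part by 3:
= 10/3 - (5/3)i


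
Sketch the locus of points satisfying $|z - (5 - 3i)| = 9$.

|z - z0| = r describes a circle centered at z0 with radius r
Here z0 = 5 - 3i and r = 9
Locus: Circle centered at (5, -3) with radius 9


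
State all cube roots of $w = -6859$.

|w| = 6859, arg(w) = 180°
Root modulus = 6859^(1/3) = 19
Root arguments: θ_k = (180° + 360°k)/3 for k = 0, 1, ..., 2
Roots: 19/2 + (19*sqrt(3)/2)i, -19, 19/2 - (19*sqrt(3)/2)i


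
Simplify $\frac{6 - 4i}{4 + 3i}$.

Multiply numerator and denominator by conjugate (4 - 3i):
= (6 - 4i)(4 - 3i) / (4^2 + 3^2)
= (12 - 34i) / 25
= 12/25 - (34/25)i


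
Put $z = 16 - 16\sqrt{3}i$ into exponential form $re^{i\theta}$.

r = |z| = sqrt((16)^2 + (-16*sqrt(3))^2) = sqrt(256 + 768) = sqrt(1024) = 32
θ = arctan(b/a) = arctan(-27.7128/16) (quadrant-adjusted) = -60° = -π/3
z = 32e^(-i*π/3)


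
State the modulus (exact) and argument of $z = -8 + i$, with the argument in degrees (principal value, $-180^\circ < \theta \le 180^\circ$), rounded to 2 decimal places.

|z| = sqrt((-8)^2 + 1^2) = sqrt(65)
arg(z) = arctan(b/a) = arctan(1/-8) (quadrant-adjusted) = 172.87°


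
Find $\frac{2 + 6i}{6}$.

Divisor is real, so divide each part by 6:
= 1/3 + i


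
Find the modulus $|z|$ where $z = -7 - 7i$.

|z| = sqrt(a^2 + b^2) = sqrt((-7)^2 + (-7)^2) = sqrt(98) = sqrt(98)


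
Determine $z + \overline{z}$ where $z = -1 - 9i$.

z + conjugate(z) = (a + bi) + (a - bi) = 2a
= 2 * (-1) = -2


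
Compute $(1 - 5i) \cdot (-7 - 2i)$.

(a1*a2 - b1*b2) + (a1*b2 + b1*a2)i
= (-7 - 10) + (-2 + 35)i
= -17 + 33i


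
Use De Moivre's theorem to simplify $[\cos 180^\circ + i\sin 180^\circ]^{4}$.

By De Moivre: z^n = r^n(cos(nθ) + i sin(nθ))
= 1^4(cos(4*180°) + i sin(4*180°))
= 1(cos 0° + i sin 0°)
= 1


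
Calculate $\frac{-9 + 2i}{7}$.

Divisor is real, so divide each part by 7:
= -9/7 + (2/7)i


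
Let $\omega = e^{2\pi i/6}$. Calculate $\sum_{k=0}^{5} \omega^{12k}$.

Since 6 divides 12, ω^12 = (ω^6)^2 = 1^2 = 1, so every term is 1.
Sum = 6 · 1 = 6


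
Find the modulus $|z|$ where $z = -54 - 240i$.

|z| = sqrt(a^2 + b^2) = sqrt((-54)^2 + (-240)^2) = sqrt(60516) = 246


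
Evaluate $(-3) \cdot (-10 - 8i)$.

(a1*a2 - b1*b2) + (a1*b2 + b1*a2)i
= (30 - 0) + (24 + 0)i
= 30 + 24i


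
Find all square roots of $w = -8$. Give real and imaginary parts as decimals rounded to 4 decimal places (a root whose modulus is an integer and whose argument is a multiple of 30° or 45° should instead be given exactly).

|w| = 8, arg(w) = 180°
Root modulus = 8^(1/2) ≈ 2.828427
Root arguments: θ_k = (180° + 360°k)/2 for k = 0, 1, ..., 1
Compute each root as (root modulus)(cos θ_k + i sin θ_k) using full-precision intermediates, then round to 4 decimal places.
Roots: 2.8284i, -2.8284i


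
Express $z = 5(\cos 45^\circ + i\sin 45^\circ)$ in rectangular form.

a = r cos θ = 5 * sqrt(2)/2 = 5*sqrt(2)/2
b = r sin θ = 5 * sqrt(2)/2 = 5*sqrt(2)/2
z = 5*sqrt(2)/2 + (5*sqrt(2)/2)i


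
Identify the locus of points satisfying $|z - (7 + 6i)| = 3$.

|z - z0| = r describes a circle centered at z0 with radius r
Here z0 = 7 + 6i and r = 3
Locus: Circle centered at (7, 6) with radius 3


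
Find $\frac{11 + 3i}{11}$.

Divisor is real, so divide each part by 11:
= 1 + (3/11)i


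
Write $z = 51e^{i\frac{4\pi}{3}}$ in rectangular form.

a = r cos θ = 51 * -1/2 = -51/2
b = r sin θ = 51 * -sqrt(3)/2 = -51*sqrt(3)/2
z = -51/2 - (51*sqrt(3)/2)i


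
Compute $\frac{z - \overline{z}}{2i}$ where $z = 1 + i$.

z - conjugate(z) = 2bi
(z - conjugate(z))/(2i) = 2bi/(2i) = b = 1


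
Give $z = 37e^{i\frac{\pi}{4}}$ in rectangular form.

a = r cos θ = 37 * sqrt(2)/2 = 37*sqrt(2)/2
b = r sin θ = 37 * sqrt(2)/2 = 37*sqrt(2)/2
z = 37*sqrt(2)/2 + (37*sqrt(2)/2)i


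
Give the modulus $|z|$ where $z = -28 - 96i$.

|z| = sqrt(a^2 + b^2) = sqrt((-28)^2 + (-96)^2) = sqrt(10000) = 100


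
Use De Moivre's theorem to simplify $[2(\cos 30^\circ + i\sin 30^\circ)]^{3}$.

By De Moivre: z^n = r^n(cos(nθ) + i sin(nθ))
= 2^3(cos(3*30°) + i sin(3*30°))
= 8(cos 90° + i sin 90°)
= 8i


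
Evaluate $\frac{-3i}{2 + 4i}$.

Multiply numerator and denominator by conjugate (2 - 4i):
= (-3i)(2 - 4i) / (2^2 + 4^2)
= (-12 - 6i) / 20
Divide through by 2: (-6 - 3i) / 10
= -3/5 - (3/10)i


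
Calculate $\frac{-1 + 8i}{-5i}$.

Multiply numerator and denominator by conjugate (5i):
= (-1 + 8i)(5i) / (0^2 + (-5)^2)
= (-40 - 5i) / 25
Divide through by 5: (-8 - i) / 5
= -8/5 - (1/5)i


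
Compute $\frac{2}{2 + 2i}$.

Multiply numerator and denominator by conjugate (2 - 2i):
= (2)(2 - 2i) / (2^2 + 2^2)
= (4 - 4i) / 8
Divide through by 4: (1 - i) / 2
= 1/2 - (1/2)i


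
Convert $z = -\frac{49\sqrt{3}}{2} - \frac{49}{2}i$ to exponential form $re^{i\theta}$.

r = |z| = sqrt((-49*sqrt(3)/2)^2 + (-49/2)^2) = sqrt(7203/4 + 2401/4) = sqrt(2401) = 49
θ = arctan(b/a) = arctan(-24.5/-42.4352) (quadrant-adjusted) = 210° = 7π/6
z = 49e^(i*7π/6)


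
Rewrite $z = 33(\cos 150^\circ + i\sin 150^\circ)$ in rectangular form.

a = r cos θ = 33 * -sqrt(3)/2 = -33*sqrt(3)/2
b = r sin θ = 33 * 1/2 = 33/2
z = -33*sqrt(3)/2 + (33/2)i


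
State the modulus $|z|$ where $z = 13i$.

|z| = sqrt(a^2 + b^2) = sqrt(0^2 + 13^2) = sqrt(169) = 13


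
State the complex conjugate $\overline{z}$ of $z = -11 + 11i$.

If z = a + bi, then conjugate(z) = a - bi
conjugate(-11 + 11i) = -11 - 11i


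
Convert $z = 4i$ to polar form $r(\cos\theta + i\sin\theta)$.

r = |z| = sqrt(a^2 + b^2) = sqrt((0)^2 + (4)^2) = sqrt(0 + 16) = sqrt(16) = 4
a = 0 and b > 0, so z lies on the positive imaginary axis: θ = 90°
z = 4(cos 90° + i sin 90°)


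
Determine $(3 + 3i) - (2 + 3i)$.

(3 - 2) + (3 - 3)i = 1


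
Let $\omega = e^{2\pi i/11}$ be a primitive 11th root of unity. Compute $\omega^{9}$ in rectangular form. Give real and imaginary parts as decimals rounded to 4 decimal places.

ω^9 = e^(2πi·9/11) = e^(i·18π/11)
= cos(18π/11) + i sin(18π/11)
= 0.4154 - 0.9096i


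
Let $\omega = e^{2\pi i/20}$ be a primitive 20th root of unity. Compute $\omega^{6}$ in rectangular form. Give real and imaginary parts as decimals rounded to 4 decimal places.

ω^6 = e^(2πi·6/20) = e^(i·3π/5)
= cos(3π/5) + i sin(3π/5)
= -0.3090 + 0.9511i


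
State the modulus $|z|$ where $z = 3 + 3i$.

|z| = sqrt(a^2 + b^2) = sqrt(3^2 + 3^2) = sqrt(18) = sqrt(18)


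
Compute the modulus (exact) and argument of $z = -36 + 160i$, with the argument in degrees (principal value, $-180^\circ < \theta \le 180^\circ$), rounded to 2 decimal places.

|z| = sqrt((-36)^2 + 160^2) = 164
arg(z) = arctan(b/a) = arctan(160/-36) (quadrant-adjusted) = 102.68°
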